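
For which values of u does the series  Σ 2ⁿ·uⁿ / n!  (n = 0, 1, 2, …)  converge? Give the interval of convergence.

(−∞, ∞)

Apply the ratio test: |a_{n+1}| / |a_n| = 2 · 1/(n+1), which tends to 0 as n → ∞.
The limit is 0, so the series converges for all u; R = ∞.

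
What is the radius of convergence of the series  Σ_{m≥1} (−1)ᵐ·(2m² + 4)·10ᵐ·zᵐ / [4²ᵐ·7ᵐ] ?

The ratio of consecutive coefficients is [(2(m+1)² + 4)/(2m² + 4)] · 10/(16·7) → 5/56.
The series converges when 5/56 · |z| < 1, giving R = 56/5.

R = 56/5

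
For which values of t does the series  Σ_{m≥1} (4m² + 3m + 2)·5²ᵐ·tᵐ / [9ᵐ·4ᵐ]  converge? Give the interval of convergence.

(-36/25, 36/25)

Ratio test: |a_{m+1}/a_m| = [(4(m+1)² + 3(m+1) + 2)/(4m² + 3m + 2)] · 25/(9·4) → 25/36 as m → ∞.
Convergence for |t| · 25/36 < 1, i.e. |t| < 36/25. So R = 36/25.
At t = 36/25: the m-th term does not approach 0; divergence by the term test.
Endpoint t = -36/25: the terms have absolute value of order m², which does not tend to 0, so the series diverges by the divergence test.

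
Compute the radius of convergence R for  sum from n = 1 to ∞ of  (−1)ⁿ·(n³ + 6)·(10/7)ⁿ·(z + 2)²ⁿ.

R = √70/10

By the ratio test, |a_{n+1}/a_n| = [((n+1)³ + 6)/(n³ + 6)] · 10/7 → 10/7.
Writing y = (z + 2)², the series in y has radius 7/10, so |z + 2| < √(7/10) and R = √70/10.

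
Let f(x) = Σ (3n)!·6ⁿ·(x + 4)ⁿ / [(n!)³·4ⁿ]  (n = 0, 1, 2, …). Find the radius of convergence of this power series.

By the ratio test, |a_{n+1}/a_n| = (3n+1)·(3n+2)·(3n+3)/(n+1)³ · 6/4 → 81/2.
Thus R = 1/(81/2) = 2/81.

R = 2/81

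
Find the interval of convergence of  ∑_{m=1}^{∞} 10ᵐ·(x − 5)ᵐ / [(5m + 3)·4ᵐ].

The ratio of consecutive coefficients is [(5m + 3)/(5(m+1) + 3)] · 10/4 → 5/2.
The series converges when 5/2 · |x − 5| < 1, giving R = 2/5.
When x = 27/5, the terms are asymptotic to a nonzero constant times 1/m, so the series diverges by limit comparison with Σ 1/m.
At x = 23/5: convergence follows from the alternating series test (terms decrease monotonically to 0).

[23/5, 27/5)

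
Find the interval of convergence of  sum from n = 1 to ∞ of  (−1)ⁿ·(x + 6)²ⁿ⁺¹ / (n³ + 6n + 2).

Apply the ratio test: |a_{n+1}| / |a_n| = (n³ + 6n + 2)/((n+1)³ + 6(n+1) + 2), which tends to 1 as n → ∞.
Writing y = (x + 6)², the series in y has radius 1, so |x + 6| < √(1) = 1 and R = 1.
Check x = -5: the series is dominated by a constant times Σ 1/n³, which converges (p = 3 > 1).
When x = -7, the series is dominated by a constant times Σ 1/n³, which converges (p = 3 > 1).

[-7, -5]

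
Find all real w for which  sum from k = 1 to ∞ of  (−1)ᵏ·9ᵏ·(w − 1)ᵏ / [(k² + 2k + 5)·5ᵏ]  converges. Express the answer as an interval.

[4/9, 14/9]

The ratio of consecutive coefficients is [(k² + 2k + 5)/((k+1)² + 2(k+1) + 5)] · 9/5 → 9/5.
Convergence for |w − 1| · 9/5 < 1, i.e. |w − 1| < 5/9. So R = 5/9.
Endpoint w = 14/9: the terms are on the order of 1/k², so the series converges absolutely by comparison with the p-series (p = 2 > 1).
At w = 4/9: the terms are on the order of 1/k², so the series converges absolutely by comparison with the p-series (p = 2 > 1).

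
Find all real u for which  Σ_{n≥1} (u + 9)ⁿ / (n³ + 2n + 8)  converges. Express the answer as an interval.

[-10, -8]

Apply the ratio test: |a_{n+1}| / |a_n| = (n³ + 2n + 8)/((n+1)³ + 2(n+1) + 8), which tends to 1 as n → ∞.
Convergence for |u + 9| < 1, so R = 1.
Endpoint u = -8: the series is dominated by a constant times Σ 1/n³, which converges (p = 3 > 1).
Check u = -10: absolute convergence follows by limit comparison with Σ 1/n³.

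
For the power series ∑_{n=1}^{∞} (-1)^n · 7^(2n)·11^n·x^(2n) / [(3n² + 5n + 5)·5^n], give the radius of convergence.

R = √55/77

Ratio test: |a_{n+1}/a_n| = [(3n² + 5n + 5)/(3(n+1)² + 5(n+1) + 5)] · 49·11/5 → 539/5 as n → ∞.
Since the exponent of x increases by 2 each term, convergence requires |x|² < 5/539, hence R = √55/77.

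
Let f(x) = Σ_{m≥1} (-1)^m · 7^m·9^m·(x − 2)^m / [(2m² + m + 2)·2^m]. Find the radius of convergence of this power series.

Apply the ratio test: |a_{m+1}| / |a_m| = [(2m² + m + 2)/(2(m+1)² + (m+1) + 2)] · 7·9/2, which tends to 63/2 as m → ∞.
Thus R = 1/(63/2) = 2/63.

R = 2/63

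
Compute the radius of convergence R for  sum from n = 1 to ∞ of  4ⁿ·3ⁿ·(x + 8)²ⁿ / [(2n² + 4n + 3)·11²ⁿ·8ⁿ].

R = 11√6/3

Apply the ratio test: |a_{n+1}| / |a_n| = [(2n² + 4n + 3)/(2(n+1)² + 4(n+1) + 3)] · 4·3/(121·8), which tends to 3/242 as n → ∞.
Successive powers of (x + 8) differ by 2, so the series converges when |x + 8|² · 3/242 < 1, i.e. |x + 8| < √(242/3). So R = 11√6/3.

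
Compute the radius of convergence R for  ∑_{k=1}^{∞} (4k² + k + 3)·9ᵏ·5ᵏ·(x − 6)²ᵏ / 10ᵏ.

Ratio test: |a_{k+1}/a_k| = [(4(k+1)² + (k+1) + 3)/(4k² + k + 3)] · 9·5/10 → 9/2 as k → ∞.
Since the exponent of (x − 6) increases by 2 each term, convergence requires |x − 6|² < 2/9, hence R = √2/3.

R = √2/3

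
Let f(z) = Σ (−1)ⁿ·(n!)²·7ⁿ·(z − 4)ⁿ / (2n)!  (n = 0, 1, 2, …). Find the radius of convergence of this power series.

Ratio test: |a_{n+1}/a_n| = (n+1)²/[(2n+1)·(2n+2)] · 7 → 7/4 as n → ∞.
The series converges when 7/4 · |z − 4| < 1, giving R = 4/7.

R = 4/7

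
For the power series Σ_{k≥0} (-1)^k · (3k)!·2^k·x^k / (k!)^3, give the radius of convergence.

Apply the ratio test: |a_{k+1}| / |a_k| = (3k+1)·(3k+2)·(3k+3)/(k+1)³ · 2, which tends to 54 as k → ∞.
The series converges when 54 · |x| < 1, giving R = 1/54.

R = 1/54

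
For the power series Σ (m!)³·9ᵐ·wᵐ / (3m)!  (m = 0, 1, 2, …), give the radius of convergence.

R = 3

The ratio of consecutive coefficients is (m+1)³/[(3m+1)·(3m+2)·(3m+3)] · 9 → 1/3.
Hence the series converges for |w| < 1/(1/3) = 3, so the radius of convergence is 3.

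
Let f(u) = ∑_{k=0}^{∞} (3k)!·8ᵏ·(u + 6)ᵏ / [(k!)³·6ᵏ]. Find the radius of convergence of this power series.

By the ratio test, |a_{k+1}/a_k| = (3k+1)·(3k+2)·(3k+3)/(k+1)³ · 8/6 → 36.
Hence the series converges for |u + 6| < 1/(36) = 1/36, so the radius of convergence is 1/36.

R = 1/36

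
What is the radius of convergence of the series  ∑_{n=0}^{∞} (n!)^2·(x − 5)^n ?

R = 0

Ratio test: |a_{n+1}/a_n| = (n+1)² → ∞ as n → ∞.
The terms grow without bound for any (x − 5) ≠ 0, so R = 0 (convergence only at x = 5).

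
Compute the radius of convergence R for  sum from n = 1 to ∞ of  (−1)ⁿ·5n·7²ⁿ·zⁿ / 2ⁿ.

R = 2/49

Apply the ratio test: |a_{n+1}| / |a_n| = [5(n+1)/5n] · 49/2, which tends to 49/2 as n → ∞.
Hence the series converges for |z| < 1/(49/2) = 2/49, so the radius of convergence is 2/49.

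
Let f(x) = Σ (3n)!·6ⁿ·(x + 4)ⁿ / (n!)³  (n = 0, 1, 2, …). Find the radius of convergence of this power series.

The ratio of consecutive coefficients is (3n+1)·(3n+2)·(3n+3)/(n+1)³ · 6 → 162.
Convergence for |x + 4| · 162 < 1, i.e. |x + 4| < 1/162. So R = 1/162.

R = 1/162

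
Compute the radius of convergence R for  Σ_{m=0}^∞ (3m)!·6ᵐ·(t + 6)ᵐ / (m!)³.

Ratio test: |a_{m+1}/a_m| = (3m+1)·(3m+2)·(3m+3)/(m+1)³ · 6 → 162 as m → ∞.
Hence the series converges for |t + 6| < 1/(162) = 1/162, so the radius of convergence is 1/162.

R = 1/162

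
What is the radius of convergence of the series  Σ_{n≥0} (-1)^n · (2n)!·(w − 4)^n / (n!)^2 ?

The ratio of consecutive coefficients is (2n+1)·(2n+2)/(n+1)² → 4.
Thus R = 1/(4) = 1/4.

R = 1/4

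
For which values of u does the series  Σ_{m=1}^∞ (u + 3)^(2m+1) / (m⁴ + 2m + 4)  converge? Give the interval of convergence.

[-4, -2]

By the ratio test, |a_{m+1}/a_m| = (m⁴ + 2m + 4)/((m+1)⁴ + 2(m+1) + 4) → 1.
Writing y = (u + 3)², the series in y has radius 1, so |u + 3| < √(1) = 1 and R = 1.
Check u = -2: the terms are on the order of 1/m⁴, so the series converges absolutely by comparison with the p-series (p = 4 > 1).
When u = -4, absolute convergence follows by limit comparison with Σ 1/m⁴.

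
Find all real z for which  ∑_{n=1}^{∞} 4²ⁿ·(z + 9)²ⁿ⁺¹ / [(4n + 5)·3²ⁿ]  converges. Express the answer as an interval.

The ratio of consecutive coefficients is [(4n + 5)/(4(n+1) + 5)] · 16/9 → 16/9.
Writing y = (z + 9)², the series in y has radius 9/16, so |z + 9| < √(9/16) = 3/4 and R = 3/4.
At z = -33/4: the terms behave like c/n; limit comparison with the harmonic series gives divergence.
Check z = -39/4: comparison with the harmonic series Σ 1/n shows the series diverges.

(-39/4, -33/4)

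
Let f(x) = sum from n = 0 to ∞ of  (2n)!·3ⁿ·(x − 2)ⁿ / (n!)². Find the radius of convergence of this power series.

Ratio test: |a_{n+1}/a_n| = (2n+1)·(2n+2)/(n+1)² · 3 → 12 as n → ∞.
Hence the series converges for |x − 2| < 1/(12) = 1/12, so the radius of convergence is 1/12.

R = 1/12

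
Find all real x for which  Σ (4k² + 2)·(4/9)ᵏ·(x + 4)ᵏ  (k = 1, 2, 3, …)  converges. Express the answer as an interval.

By the ratio test, |a_{k+1}/a_k| = [(4(k+1)² + 2)/(4k² + 2)] · 4/9 → 4/9.
The series converges when 4/9 · |x + 4| < 1, giving R = 9/4.
At x = -7/4: the k-th term does not approach 0; divergence by the term test.
Endpoint x = -25/4: the k-th term does not approach 0; divergence by the term test.

(-25/4, -7/4)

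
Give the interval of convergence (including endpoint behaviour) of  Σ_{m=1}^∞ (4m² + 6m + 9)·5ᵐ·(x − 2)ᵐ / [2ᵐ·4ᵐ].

Ratio test: |a_{m+1}/a_m| = [(4(m+1)² + 6(m+1) + 9)/(4m² + 6m + 9)] · 5/(2·4) → 5/8 as m → ∞.
Convergence for |x − 2| · 5/8 < 1, i.e. |x − 2| < 8/5. So R = 8/5.
Check x = 18/5: the m-th term does not approach 0; divergence by the term test.
When x = 2/5, the terms do not tend to 0, so the series diverges.

(2/5, 18/5)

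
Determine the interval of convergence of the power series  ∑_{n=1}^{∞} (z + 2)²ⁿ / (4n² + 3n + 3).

[-3, -1]

The ratio of consecutive coefficients is (4n² + 3n + 3)/(4(n+1)² + 3(n+1) + 3) → 1.
Successive powers of (z + 2) differ by 2, so the series converges when |z + 2|² · 1 < 1, i.e. |z + 2| < √(1) = 1. So R = 1.
Check z = -1: absolute convergence follows by limit comparison with Σ 1/n².
Check z = -3: the terms are on the order of 1/n², so the series converges absolutely by comparison with the p-series (p = 2 > 1).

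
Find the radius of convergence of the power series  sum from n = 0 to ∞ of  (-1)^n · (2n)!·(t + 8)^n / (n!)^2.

Apply the ratio test: |a_{n+1}| / |a_n| = (2n+1)·(2n+2)/(n+1)², which tends to 4 as n → ∞.
The series converges when 4 · |t + 8| < 1, giving R = 1/4.

R = 1/4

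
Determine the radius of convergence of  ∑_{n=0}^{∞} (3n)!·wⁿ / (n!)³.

Apply the ratio test: |a_{n+1}| / |a_n| = (3n+1)·(3n+2)·(3n+3)/(n+1)³, which tends to 27 as n → ∞.
The series converges when 27 · |w| < 1, giving R = 1/27.

R = 1/27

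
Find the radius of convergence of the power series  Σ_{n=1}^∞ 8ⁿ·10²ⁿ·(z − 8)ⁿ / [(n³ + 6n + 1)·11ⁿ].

R = 11/800

Apply the ratio test: |a_{n+1}| / |a_n| = [(n³ + 6n + 1)/((n+1)³ + 6(n+1) + 1)] · 8·100/11, which tends to 800/11 as n → ∞.
Convergence for |z − 8| · 800/11 < 1, i.e. |z − 8| < 11/800. So R = 11/800.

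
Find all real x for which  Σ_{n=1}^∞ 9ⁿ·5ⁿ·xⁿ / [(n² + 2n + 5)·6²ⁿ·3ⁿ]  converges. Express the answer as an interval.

By the ratio test, |a_{n+1}/a_n| = [(n² + 2n + 5)/((n+1)² + 2(n+1) + 5)] · 9·5/(36·3) → 5/12.
Hence the series converges for |x| < 1/(5/12) = 12/5, so the radius of convergence is 12/5.
Check x = 12/5: absolute convergence follows by limit comparison with Σ 1/n².
When x = -12/5, the terms are on the order of 1/n², so the series converges absolutely by comparison with the p-series (p = 2 > 1).

[-12/5, 12/5]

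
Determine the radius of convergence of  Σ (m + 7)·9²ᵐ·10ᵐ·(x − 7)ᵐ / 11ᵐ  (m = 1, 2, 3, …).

R = 11/810

The ratio of consecutive coefficients is [((m+1) + 7)/(m + 7)] · 81·10/11 → 810/11.
The series converges when 810/11 · |x − 7| < 1, giving R = 11/810.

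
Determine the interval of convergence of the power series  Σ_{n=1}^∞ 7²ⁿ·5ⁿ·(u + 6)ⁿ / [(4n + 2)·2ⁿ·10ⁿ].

The ratio of consecutive coefficients is [(4n + 2)/(4(n+1) + 2)] · 49·5/(2·10) → 49/4.
Convergence for |u + 6| · 49/4 < 1, i.e. |u + 6| < 4/49. So R = 4/49.
Endpoint u = -290/49: the terms are asymptotic to a nonzero constant times 1/n, so the series diverges by limit comparison with Σ 1/n.
Check u = -298/49: an alternating series whose terms decrease to 0 in absolute value, so it converges by the Leibniz criterion.

[-298/49, -290/49)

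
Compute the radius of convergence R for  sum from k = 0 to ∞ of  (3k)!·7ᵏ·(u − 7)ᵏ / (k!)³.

R = 1/189

The ratio of consecutive coefficients is (3k+1)·(3k+2)·(3k+3)/(k+1)³ · 7 → 189.
The series converges when 189 · |u − 7| < 1, giving R = 1/189.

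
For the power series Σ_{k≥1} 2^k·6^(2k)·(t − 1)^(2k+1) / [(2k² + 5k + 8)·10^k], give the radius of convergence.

R = √5/6

Ratio test: |a_{k+1}/a_k| = [(2k² + 5k + 8)/(2(k+1)² + 5(k+1) + 8)] · 2·36/10 → 36/5 as k → ∞.
Since the exponent of (t − 1) increases by 2 each term, convergence requires |t − 1|² < 5/36, hence R = √5/6.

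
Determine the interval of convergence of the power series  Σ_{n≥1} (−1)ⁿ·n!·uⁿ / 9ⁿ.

{0}

By the ratio test, |a_{n+1}/a_n| = (n+1) · 1/9 → ∞.
The terms grow without bound for any u ≠ 0, so R = 0 (convergence only at u = 0).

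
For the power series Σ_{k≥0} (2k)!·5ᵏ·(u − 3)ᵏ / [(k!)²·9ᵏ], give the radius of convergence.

Ratio test: |a_{k+1}/a_k| = (2k+1)·(2k+2)/(k+1)² · 5/9 → 20/9 as k → ∞.
Thus R = 1/(20/9) = 9/20.

R = 9/20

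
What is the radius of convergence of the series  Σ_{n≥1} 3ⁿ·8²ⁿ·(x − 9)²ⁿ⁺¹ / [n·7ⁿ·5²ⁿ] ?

R = 5√21/24

By the ratio test, |a_{n+1}/a_n| = [n/(n+1)] · 3·64/(7·25) → 192/175.
Successive powers of (x − 9) differ by 2, so the series converges when |x − 9|² · 192/175 < 1, i.e. |x − 9| < √(175/192). So R = 5√21/24.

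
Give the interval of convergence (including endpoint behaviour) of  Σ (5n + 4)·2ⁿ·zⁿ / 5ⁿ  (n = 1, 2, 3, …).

(-5/2, 5/2)

Ratio test: |a_{n+1}/a_n| = [(5(n+1) + 4)/(5n + 4)] · 2/5 → 2/5 as n → ∞.
The series converges when 2/5 · |z| < 1, giving R = 5/2.
Check z = 5/2: the n-th term does not approach 0; divergence by the term test.
Endpoint z = -5/2: the terms do not tend to 0, so the series diverges.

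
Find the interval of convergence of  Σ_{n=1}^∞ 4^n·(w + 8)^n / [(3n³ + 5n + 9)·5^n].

By the ratio test, |a_{n+1}/a_n| = [(3n³ + 5n + 9)/(3(n+1)³ + 5(n+1) + 9)] · 4/5 → 4/5.
Convergence for |w + 8| · 4/5 < 1, i.e. |w + 8| < 5/4. So R = 5/4.
At w = -27/4: absolute convergence follows by limit comparison with Σ 1/n³.
Check w = -37/4: the series is dominated by a constant times Σ 1/n³, which converges (p = 3 > 1).

[-37/4, -27/4]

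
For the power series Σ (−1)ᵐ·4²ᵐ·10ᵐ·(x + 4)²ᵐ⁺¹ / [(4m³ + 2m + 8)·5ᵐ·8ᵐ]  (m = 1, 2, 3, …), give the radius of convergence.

R = 1/2

Ratio test: |a_{m+1}/a_m| = [(4m³ + 2m + 8)/(4(m+1)³ + 2(m+1) + 8)] · 16·10/(5·8) → 4 as m → ∞.
Writing y = (x + 4)², the series in y has radius 1/4, so |x + 4| < √(1/4) = 1/2 and R = 1/2.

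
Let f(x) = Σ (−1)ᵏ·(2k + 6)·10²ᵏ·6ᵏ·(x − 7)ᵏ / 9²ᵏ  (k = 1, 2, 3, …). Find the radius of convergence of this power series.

R = 27/200

Ratio test: |a_{k+1}/a_k| = [(2(k+1) + 6)/(2k + 6)] · 100·6/81 → 200/27 as k → ∞.
Thus R = 1/(200/27) = 27/200.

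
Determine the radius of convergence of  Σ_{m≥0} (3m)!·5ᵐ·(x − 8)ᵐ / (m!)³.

The ratio of consecutive coefficients is (3m+1)·(3m+2)·(3m+3)/(m+1)³ · 5 → 135.
Hence the series converges for |x − 8| < 1/(135) = 1/135, so the radius of convergence is 1/135.

R = 1/135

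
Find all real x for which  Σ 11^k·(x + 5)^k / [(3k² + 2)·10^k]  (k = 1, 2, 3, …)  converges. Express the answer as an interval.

The ratio of consecutive coefficients is [(3k² + 2)/(3(k+1)² + 2)] · 11/10 → 11/10.
Convergence for |x + 5| · 11/10 < 1, i.e. |x + 5| < 10/11. So R = 10/11.
Check x = -45/11: the series is dominated by a constant times Σ 1/k², which converges (p = 2 > 1).
Check x = -65/11: the series is dominated by a constant times Σ 1/k², which converges (p = 2 > 1).

[-65/11, -45/11]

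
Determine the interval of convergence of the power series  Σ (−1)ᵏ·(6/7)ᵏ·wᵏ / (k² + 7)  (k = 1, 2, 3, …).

The ratio of consecutive coefficients is [(k² + 7)/((k+1)² + 7)] · 6/7 → 6/7.
Thus R = 1/(6/7) = 7/6.
Check w = 7/6: the series is dominated by a constant times Σ 1/k², which converges (p = 2 > 1).
Check w = -7/6: the terms are on the order of 1/k², so the series converges absolutely by comparison with the p-series (p = 2 > 1).

[-7/6, 7/6]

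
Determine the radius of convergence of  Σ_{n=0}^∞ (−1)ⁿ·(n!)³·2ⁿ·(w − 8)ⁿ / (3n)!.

By the ratio test, |a_{n+1}/a_n| = (n+1)³/[(3n+1)·(3n+2)·(3n+3)] · 2 → 2/27.
The series converges when 2/27 · |w − 8| < 1, giving R = 27/2.

R = 27/2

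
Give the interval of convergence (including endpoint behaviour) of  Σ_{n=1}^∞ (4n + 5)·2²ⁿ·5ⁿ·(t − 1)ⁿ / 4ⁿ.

Apply the ratio test: |a_{n+1}| / |a_n| = [(4(n+1) + 5)/(4n + 5)] · 4·5/4, which tends to 5 as n → ∞.
Hence the series converges for |t − 1| < 1/(5) = 1/5, so the radius of convergence is 1/5.
Endpoint t = 6/5: the terms have absolute value of order n, which does not tend to 0, so the series diverges by the divergence test.
Endpoint t = 4/5: the n-th term does not approach 0; divergence by the term test.

(4/5, 6/5)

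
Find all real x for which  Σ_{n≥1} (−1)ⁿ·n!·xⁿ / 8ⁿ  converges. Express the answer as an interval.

{0}

Apply the ratio test: |a_{n+1}| / |a_n| = (n+1) · 1/8, which tends to ∞ as n → ∞.
The ratio grows without bound, so the series diverges whenever x ≠ 0; it converges only at x = 0. R = 0.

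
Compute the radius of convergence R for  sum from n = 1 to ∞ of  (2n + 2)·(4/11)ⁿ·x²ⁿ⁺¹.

R = √11/2

Ratio test: |a_{n+1}/a_n| = [(2(n+1) + 2)/(2n + 2)] · 4/11 → 4/11 as n → ∞.
Successive powers of x differ by 2, so the series converges when |x|² · 4/11 < 1, i.e. |x| < √(11/4). So R = √11/2.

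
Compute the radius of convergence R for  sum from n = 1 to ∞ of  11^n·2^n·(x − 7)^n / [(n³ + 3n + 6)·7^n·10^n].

By the ratio test, |a_{n+1}/a_n| = [(n³ + 3n + 6)/((n+1)³ + 3(n+1) + 6)] · 11·2/(7·10) → 11/35.
Hence the series converges for |x − 7| < 1/(11/35) = 35/11, so the radius of convergence is 35/11.

R = 35/11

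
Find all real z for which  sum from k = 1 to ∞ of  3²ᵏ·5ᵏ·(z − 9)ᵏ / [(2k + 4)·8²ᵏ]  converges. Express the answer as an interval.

[341/45, 469/45)

The ratio of consecutive coefficients is [(2k + 4)/(2(k+1) + 4)] · 9·5/64 → 45/64.
Convergence for |z − 9| · 45/64 < 1, i.e. |z − 9| < 64/45. So R = 64/45.
Check z = 469/45: the terms are asymptotic to a nonzero constant times 1/k, so the series diverges by limit comparison with Σ 1/k.
Endpoint z = 341/45: the terms alternate in sign and decrease monotonically to 0 in absolute value (size ~ c/k), so the alternating series test gives convergence.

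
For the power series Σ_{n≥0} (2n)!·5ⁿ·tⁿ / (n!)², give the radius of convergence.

R = 1/20

By the ratio test, |a_{n+1}/a_n| = (2n+1)·(2n+2)/(n+1)² · 5 → 20.
Thus R = 1/(20) = 1/20.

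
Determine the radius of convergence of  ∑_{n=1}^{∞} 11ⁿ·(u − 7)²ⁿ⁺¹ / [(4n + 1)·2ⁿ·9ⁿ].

Ratio test: |a_{n+1}/a_n| = [(4n + 1)/(4(n+1) + 1)] · 11/(2·9) → 11/18 as n → ∞.
Writing y = (u − 7)², the series in y has radius 18/11, so |u − 7| < √(18/11) and R = 3√22/11.

R = 3√22/11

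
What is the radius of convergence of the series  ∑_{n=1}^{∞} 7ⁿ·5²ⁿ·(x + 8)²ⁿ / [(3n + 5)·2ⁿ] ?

R = √14/35

By the ratio test, |a_{n+1}/a_n| = [(3n + 5)/(3(n+1) + 5)] · 7·25/2 → 175/2.
Since the exponent of (x + 8) increases by 2 each term, convergence requires |x + 8|² < 2/175, hence R = √14/35.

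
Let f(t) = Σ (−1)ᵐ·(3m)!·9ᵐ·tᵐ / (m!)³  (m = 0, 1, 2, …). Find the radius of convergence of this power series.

R = 1/243

The ratio of consecutive coefficients is (3m+1)·(3m+2)·(3m+3)/(m+1)³ · 9 → 243.
Convergence for |t| · 243 < 1, i.e. |t| < 1/243. So R = 1/243.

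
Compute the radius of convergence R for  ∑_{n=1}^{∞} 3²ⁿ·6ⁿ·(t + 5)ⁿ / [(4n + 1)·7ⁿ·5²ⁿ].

Apply the ratio test: |a_{n+1}| / |a_n| = [(4n + 1)/(4(n+1) + 1)] · 9·6/(7·25), which tends to 54/175 as n → ∞.
The series converges when 54/175 · |t + 5| < 1, giving R = 175/54.

R = 175/54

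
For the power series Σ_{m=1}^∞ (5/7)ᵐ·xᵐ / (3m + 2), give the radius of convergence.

Apply the ratio test: |a_{m+1}| / |a_m| = [(3m + 2)/(3(m+1) + 2)] · 5/7, which tends to 5/7 as m → ∞.
Thus R = 1/(5/7) = 7/5.

R = 7/5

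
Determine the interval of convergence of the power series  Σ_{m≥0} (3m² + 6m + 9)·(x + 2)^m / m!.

Apply the ratio test: |a_{m+1}| / |a_m| = (3(m+1)² + 6(m+1) + 9)/(3m² + 6m + 9) · 1/(m+1), which tends to 0 as m → ∞.
Since the limit is 0 < 1 for every x, the series converges on all of ℝ and R = ∞.

(−∞, ∞)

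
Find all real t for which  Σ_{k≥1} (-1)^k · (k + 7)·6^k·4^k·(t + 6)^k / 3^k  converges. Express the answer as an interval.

Ratio test: |a_{k+1}/a_k| = [((k+1) + 7)/(k + 7)] · 6·4/3 → 8 as k → ∞.
Convergence for |t + 6| · 8 < 1, i.e. |t + 6| < 1/8. So R = 1/8.
Endpoint t = -47/8: the terms do not tend to 0, so the series diverges.
At t = -49/8: the terms do not tend to 0, so the series diverges.

(-49/8, -47/8)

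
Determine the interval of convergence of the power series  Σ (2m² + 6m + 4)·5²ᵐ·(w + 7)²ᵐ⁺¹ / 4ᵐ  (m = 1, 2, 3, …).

(-37/5, -33/5)

Ratio test: |a_{m+1}/a_m| = [(2(m+1)² + 6(m+1) + 4)/(2m² + 6m + 4)] · 25/4 → 25/4 as m → ∞.
Successive powers of (w + 7) differ by 2, so the series converges when |w + 7|² · 25/4 < 1, i.e. |w + 7| < √(4/25) = 2/5. So R = 2/5.
Endpoint w = -33/5: the m-th term does not approach 0; divergence by the term test.
Check w = -37/5: the terms do not tend to 0, so the series diverges.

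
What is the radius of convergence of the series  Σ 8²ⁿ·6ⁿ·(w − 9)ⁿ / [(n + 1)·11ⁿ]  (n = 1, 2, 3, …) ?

R = 11/384

Ratio test: |a_{n+1}/a_n| = [(n + 1)/((n+1) + 1)] · 64·6/11 → 384/11 as n → ∞.
The series converges when 384/11 · |w − 9| < 1, giving R = 11/384.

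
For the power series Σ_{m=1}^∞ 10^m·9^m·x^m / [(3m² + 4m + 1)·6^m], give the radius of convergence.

R = 1/15

By the ratio test, |a_{m+1}/a_m| = [(3m² + 4m + 1)/(3(m+1)² + 4(m+1) + 1)] · 10·9/6 → 15.
The series converges when 15 · |x| < 1, giving R = 1/15.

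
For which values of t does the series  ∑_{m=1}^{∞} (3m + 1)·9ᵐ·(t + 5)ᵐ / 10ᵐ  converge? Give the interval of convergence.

The ratio of consecutive coefficients is [(3(m+1) + 1)/(3m + 1)] · 9/10 → 9/10.
Convergence for |t + 5| · 9/10 < 1, i.e. |t + 5| < 10/9. So R = 10/9.
Endpoint t = -35/9: the m-th term does not approach 0; divergence by the term test.
Check t = -55/9: the m-th term does not approach 0; divergence by the term test.

(-55/9, -35/9)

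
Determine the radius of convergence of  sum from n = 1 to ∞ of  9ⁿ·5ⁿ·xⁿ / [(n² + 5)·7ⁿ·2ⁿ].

Ratio test: |a_{n+1}/a_n| = [(n² + 5)/((n+1)² + 5)] · 9·5/(7·2) → 45/14 as n → ∞.
Hence the series converges for |x| < 1/(45/14) = 14/45, so the radius of convergence is 14/45.

R = 14/45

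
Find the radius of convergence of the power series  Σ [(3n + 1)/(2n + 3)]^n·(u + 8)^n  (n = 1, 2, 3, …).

R = 2/3

By the Cauchy root test, |a_n|^(1/n) = (3n + 1)/(2n + 3) → 3/2.
Hence the series converges for |u + 8| < 1/(3/2) = 2/3, so the radius of convergence is 2/3.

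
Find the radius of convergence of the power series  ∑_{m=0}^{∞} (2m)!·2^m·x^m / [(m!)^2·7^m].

Ratio test: |a_{m+1}/a_m| = (2m+1)·(2m+2)/(m+1)² · 2/7 → 8/7 as m → ∞.
Hence the series converges for |x| < 1/(8/7) = 7/8, so the radius of convergence is 7/8.

R = 7/8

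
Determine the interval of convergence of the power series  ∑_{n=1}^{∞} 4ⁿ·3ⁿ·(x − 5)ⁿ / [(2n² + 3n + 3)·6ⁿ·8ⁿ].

[1, 9]

Ratio test: |a_{n+1}/a_n| = [(2n² + 3n + 3)/(2(n+1)² + 3(n+1) + 3)] · 4·3/(6·8) → 1/4 as n → ∞.
Convergence for |x − 5| · 1/4 < 1, i.e. |x − 5| < 4. So R = 4.
When x = 9, the series is dominated by a constant times Σ 1/n², which converges (p = 2 > 1).
At x = 1: the terms are on the order of 1/n², so the series converges absolutely by comparison with the p-series (p = 2 > 1).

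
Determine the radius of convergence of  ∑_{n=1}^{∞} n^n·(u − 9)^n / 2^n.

Applying the root test, |a_n|^(1/n) = n/2 → ∞.
Since the n-th root of |a_n| is unbounded, the series converges only at u = 9; R = 0.

R = 0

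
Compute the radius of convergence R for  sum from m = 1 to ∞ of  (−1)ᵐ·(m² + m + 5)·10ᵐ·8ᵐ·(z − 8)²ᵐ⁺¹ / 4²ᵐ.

R = √5/5

Ratio test: |a_{m+1}/a_m| = [((m+1)² + (m+1) + 5)/(m² + m + 5)] · 10·8/16 → 5 as m → ∞.
Since the exponent of (z − 8) increases by 2 each term, convergence requires |z − 8|² < 1/5, hence R = √5/5.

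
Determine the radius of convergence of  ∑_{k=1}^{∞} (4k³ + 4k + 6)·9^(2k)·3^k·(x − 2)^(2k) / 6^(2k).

R = 2√3/9

The ratio of consecutive coefficients is [(4(k+1)³ + 4(k+1) + 6)/(4k³ + 4k + 6)] · 81·3/36 → 27/4.
Successive powers of (x − 2) differ by 2, so the series converges when |x − 2|² · 27/4 < 1, i.e. |x − 2| < √(4/27). So R = 2√3/9.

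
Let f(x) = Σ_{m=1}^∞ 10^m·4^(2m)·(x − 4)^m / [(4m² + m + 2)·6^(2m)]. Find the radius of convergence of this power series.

The ratio of consecutive coefficients is [(4m² + m + 2)/(4(m+1)² + (m+1) + 2)] · 10·16/36 → 40/9.
Hence the series converges for |x − 4| < 1/(40/9) = 9/40, so the radius of convergence is 9/40.

R = 9/40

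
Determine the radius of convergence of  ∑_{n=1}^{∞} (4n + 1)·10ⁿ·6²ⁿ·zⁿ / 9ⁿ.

R = 1/40

Apply the ratio test: |a_{n+1}| / |a_n| = [(4(n+1) + 1)/(4n + 1)] · 10·36/9, which tends to 40 as n → ∞.
Convergence for |z| · 40 < 1, i.e. |z| < 1/40. So R = 1/40.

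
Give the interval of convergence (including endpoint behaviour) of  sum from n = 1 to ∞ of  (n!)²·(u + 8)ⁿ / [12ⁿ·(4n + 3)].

By the ratio test, |a_{n+1}/a_n| = (n+1)² · 1/12 · (4n + 3)/(4(n+1) + 3) → ∞.
The terms grow without bound for any (u + 8) ≠ 0, so R = 0 (convergence only at u = -8).

{-8}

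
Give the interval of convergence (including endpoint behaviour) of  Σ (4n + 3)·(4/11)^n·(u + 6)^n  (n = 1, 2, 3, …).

By the ratio test, |a_{n+1}/a_n| = [(4(n+1) + 3)/(4n + 3)] · 4/11 → 4/11.
Convergence for |u + 6| · 4/11 < 1, i.e. |u + 6| < 11/4. So R = 11/4.
When u = -13/4, the n-th term does not approach 0; divergence by the term test.
At u = -35/4: the n-th term does not approach 0; divergence by the term test.

(-35/4, -13/4)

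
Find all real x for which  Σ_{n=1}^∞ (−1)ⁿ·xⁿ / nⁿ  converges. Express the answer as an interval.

Root test: |a_n|^(1/n) = 1/n → 0.
Since the n-th root of |a_n| tends to 0, the series converges for all real x; R = ∞.

(−∞, ∞)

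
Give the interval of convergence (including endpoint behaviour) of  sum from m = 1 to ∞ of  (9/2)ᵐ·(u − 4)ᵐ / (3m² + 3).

Ratio test: |a_{m+1}/a_m| = [(3m² + 3)/(3(m+1)² + 3)] · 9/2 → 9/2 as m → ∞.
Convergence for |u − 4| · 9/2 < 1, i.e. |u − 4| < 2/9. So R = 2/9.
Check u = 38/9: absolute convergence follows by limit comparison with Σ 1/m².
When u = 34/9, the series is dominated by a constant times Σ 1/m², which converges (p = 2 > 1).

[34/9, 38/9]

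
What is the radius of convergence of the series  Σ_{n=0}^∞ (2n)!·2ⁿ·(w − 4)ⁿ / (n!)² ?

Apply the ratio test: |a_{n+1}| / |a_n| = (2n+1)·(2n+2)/(n+1)² · 2, which tends to 8 as n → ∞.
Hence the series converges for |w − 4| < 1/(8) = 1/8, so the radius of convergence is 1/8.

R = 1/8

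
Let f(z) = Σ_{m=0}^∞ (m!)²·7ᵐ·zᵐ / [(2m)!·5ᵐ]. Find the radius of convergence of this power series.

Ratio test: |a_{m+1}/a_m| = (m+1)²/[(2m+1)·(2m+2)] · 7/5 → 7/20 as m → ∞.
Convergence for |z| · 7/20 < 1, i.e. |z| < 20/7. So R = 20/7.

R = 20/7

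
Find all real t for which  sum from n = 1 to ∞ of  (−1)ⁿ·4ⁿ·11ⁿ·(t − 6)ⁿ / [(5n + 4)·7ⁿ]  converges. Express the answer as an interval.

(257/44, 271/44]

Apply the ratio test: |a_{n+1}| / |a_n| = [(5n + 4)/(5(n+1) + 4)] · 4·11/7, which tends to 44/7 as n → ∞.
Convergence for |t − 6| · 44/7 < 1, i.e. |t − 6| < 7/44. So R = 7/44.
When t = 271/44, an alternating series whose terms decrease to 0 in absolute value, so it converges by the Leibniz criterion.
Check t = 257/44: the terms are asymptotic to a nonzero constant times 1/n, so the series diverges by limit comparison with Σ 1/n.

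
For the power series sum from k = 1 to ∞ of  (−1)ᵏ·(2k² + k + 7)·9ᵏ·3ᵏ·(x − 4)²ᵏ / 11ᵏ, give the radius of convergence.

By the ratio test, |a_{k+1}/a_k| = [(2(k+1)² + (k+1) + 7)/(2k² + k + 7)] · 9·3/11 → 27/11.
Writing y = (x − 4)², the series in y has radius 11/27, so |x − 4| < √(11/27) and R = √33/9.

R = √33/9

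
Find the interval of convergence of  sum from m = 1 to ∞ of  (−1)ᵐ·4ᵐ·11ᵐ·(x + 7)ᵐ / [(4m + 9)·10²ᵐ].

By the ratio test, |a_{m+1}/a_m| = [(4m + 9)/(4(m+1) + 9)] · 4·11/100 → 11/25.
The series converges when 11/25 · |x + 7| < 1, giving R = 25/11.
Check x = -52/11: convergence follows from the alternating series test (terms decrease monotonically to 0).
Endpoint x = -102/11: the terms behave like c/m; limit comparison with the harmonic series gives divergence.

(-102/11, -52/11]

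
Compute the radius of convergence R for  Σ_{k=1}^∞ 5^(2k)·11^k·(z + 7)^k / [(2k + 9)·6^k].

R = 6/275

Ratio test: |a_{k+1}/a_k| = [(2k + 9)/(2(k+1) + 9)] · 25·11/6 → 275/6 as k → ∞.
Hence the series converges for |z + 7| < 1/(275/6) = 6/275, so the radius of convergence is 6/275.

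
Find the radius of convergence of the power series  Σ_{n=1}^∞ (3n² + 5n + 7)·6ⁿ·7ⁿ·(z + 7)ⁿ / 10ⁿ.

R = 5/21

Apply the ratio test: |a_{n+1}| / |a_n| = [(3(n+1)² + 5(n+1) + 7)/(3n² + 5n + 7)] · 6·7/10, which tends to 21/5 as n → ∞.
Convergence for |z + 7| · 21/5 < 1, i.e. |z + 7| < 5/21. So R = 5/21.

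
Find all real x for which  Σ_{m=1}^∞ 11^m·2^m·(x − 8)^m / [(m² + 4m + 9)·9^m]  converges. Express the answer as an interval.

[167/22, 185/22]

The ratio of consecutive coefficients is [(m² + 4m + 9)/((m+1)² + 4(m+1) + 9)] · 11·2/9 → 22/9.
Convergence for |x − 8| · 22/9 < 1, i.e. |x − 8| < 9/22. So R = 9/22.
Check x = 185/22: absolute convergence follows by limit comparison with Σ 1/m².
When x = 167/22, absolute convergence follows by limit comparison with Σ 1/m².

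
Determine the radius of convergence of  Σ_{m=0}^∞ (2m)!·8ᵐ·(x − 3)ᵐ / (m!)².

R = 1/32

By the ratio test, |a_{m+1}/a_m| = (2m+1)·(2m+2)/(m+1)² · 8 → 32.
Thus R = 1/(32) = 1/32.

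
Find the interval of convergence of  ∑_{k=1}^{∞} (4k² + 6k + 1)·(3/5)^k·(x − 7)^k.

By the ratio test, |a_{k+1}/a_k| = [(4(k+1)² + 6(k+1) + 1)/(4k² + 6k + 1)] · 3/5 → 3/5.
Convergence for |x − 7| · 3/5 < 1, i.e. |x − 7| < 5/3. So R = 5/3.
Endpoint x = 26/3: the k-th term does not approach 0; divergence by the term test.
Check x = 16/3: the k-th term does not approach 0; divergence by the term test.

(16/3, 26/3)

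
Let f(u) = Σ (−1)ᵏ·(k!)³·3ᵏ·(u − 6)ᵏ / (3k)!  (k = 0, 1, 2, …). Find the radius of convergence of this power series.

Apply the ratio test: |a_{k+1}| / |a_k| = (k+1)³/[(3k+1)·(3k+2)·(3k+3)] · 3, which tends to 1/9 as k → ∞.
Hence the series converges for |u − 6| < 1/(1/9) = 9, so the radius of convergence is 9.

R = 9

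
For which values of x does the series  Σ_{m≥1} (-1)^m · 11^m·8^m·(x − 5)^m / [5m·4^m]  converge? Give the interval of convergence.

By the ratio test, |a_{m+1}/a_m| = [5m/5(m+1)] · 11·8/4 → 22.
The series converges when 22 · |x − 5| < 1, giving R = 1/22.
When x = 111/22, the terms alternate in sign and decrease monotonically to 0 in absolute value (size ~ c/m), so the alternating series test gives convergence.
When x = 109/22, comparison with the harmonic series Σ 1/m shows the series diverges.

(109/22, 111/22]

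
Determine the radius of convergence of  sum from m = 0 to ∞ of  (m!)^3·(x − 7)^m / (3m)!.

By the ratio test, |a_{m+1}/a_m| = (m+1)³/[(3m+1)·(3m+2)·(3m+3)] → 1/27.
Hence the series converges for |x − 7| < 1/(1/27) = 27, so the radius of convergence is 27.

R = 27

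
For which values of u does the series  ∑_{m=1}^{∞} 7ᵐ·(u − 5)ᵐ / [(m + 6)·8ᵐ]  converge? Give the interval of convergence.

By the ratio test, |a_{m+1}/a_m| = [(m + 6)/((m+1) + 6)] · 7/8 → 7/8.
The series converges when 7/8 · |u − 5| < 1, giving R = 8/7.
When u = 43/7, comparison with the harmonic series Σ 1/m shows the series diverges.
At u = 27/7: the terms alternate in sign and decrease monotonically to 0 in absolute value (size ~ c/m), so the alternating series test gives convergence.

[27/7, 43/7)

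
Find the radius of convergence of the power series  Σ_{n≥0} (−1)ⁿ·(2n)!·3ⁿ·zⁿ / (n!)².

R = 1/12

By the ratio test, |a_{n+1}/a_n| = (2n+1)·(2n+2)/(n+1)² · 3 → 12.
Convergence for |z| · 12 < 1, i.e. |z| < 1/12. So R = 1/12.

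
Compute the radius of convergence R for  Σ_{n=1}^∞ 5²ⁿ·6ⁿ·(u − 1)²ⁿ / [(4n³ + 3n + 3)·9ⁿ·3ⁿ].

The ratio of consecutive coefficients is [(4n³ + 3n + 3)/(4(n+1)³ + 3(n+1) + 3)] · 25·6/(9·3) → 50/9.
Writing y = (u − 1)², the series in y has radius 9/50, so |u − 1| < √(9/50) and R = 3√2/10.

R = 3√2/10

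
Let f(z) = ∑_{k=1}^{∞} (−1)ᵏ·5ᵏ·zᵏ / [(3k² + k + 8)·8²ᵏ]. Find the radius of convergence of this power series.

Ratio test: |a_{k+1}/a_k| = [(3k² + k + 8)/(3(k+1)² + (k+1) + 8)] · 5/64 → 5/64 as k → ∞.
The series converges when 5/64 · |z| < 1, giving R = 64/5.

R = 64/5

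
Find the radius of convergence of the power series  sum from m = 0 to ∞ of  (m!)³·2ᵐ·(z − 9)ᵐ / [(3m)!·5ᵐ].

By the ratio test, |a_{m+1}/a_m| = (m+1)³/[(3m+1)·(3m+2)·(3m+3)] · 2/5 → 2/135.
Convergence for |z − 9| · 2/135 < 1, i.e. |z − 9| < 135/2. So R = 135/2.

R = 135/2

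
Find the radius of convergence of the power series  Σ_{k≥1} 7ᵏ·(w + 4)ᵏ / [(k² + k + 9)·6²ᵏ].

R = 36/7

By the ratio test, |a_{k+1}/a_k| = [(k² + k + 9)/((k+1)² + (k+1) + 9)] · 7/36 → 7/36.
Thus R = 1/(7/36) = 36/7.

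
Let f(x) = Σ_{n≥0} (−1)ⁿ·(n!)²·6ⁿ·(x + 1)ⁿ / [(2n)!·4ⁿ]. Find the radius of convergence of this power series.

R = 8/3

Apply the ratio test: |a_{n+1}| / |a_n| = (n+1)²/[(2n+1)·(2n+2)] · 6/4, which tends to 3/8 as n → ∞.
Thus R = 1/(3/8) = 8/3.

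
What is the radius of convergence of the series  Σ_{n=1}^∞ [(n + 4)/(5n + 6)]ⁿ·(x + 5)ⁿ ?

R = 5

Applying the root test, |a_n|^(1/n) = (n + 4)/(5n + 6) → 1/5.
Thus R = 1/(1/5) = 5.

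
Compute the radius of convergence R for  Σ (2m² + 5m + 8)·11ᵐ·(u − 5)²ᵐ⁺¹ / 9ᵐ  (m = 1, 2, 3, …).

The ratio of consecutive coefficients is [(2(m+1)² + 5(m+1) + 8)/(2m² + 5m + 8)] · 11/9 → 11/9.
Since the exponent of (u − 5) increases by 2 each term, convergence requires |u − 5|² < 9/11, hence R = 3√11/11.

R = 3√11/11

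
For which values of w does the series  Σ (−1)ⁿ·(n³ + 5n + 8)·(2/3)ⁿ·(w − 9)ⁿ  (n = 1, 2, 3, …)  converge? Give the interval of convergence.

The ratio of consecutive coefficients is [((n+1)³ + 5(n+1) + 8)/(n³ + 5n + 8)] · 2/3 → 2/3.
The series converges when 2/3 · |w − 9| < 1, giving R = 3/2.
Endpoint w = 21/2: the terms do not tend to 0, so the series diverges.
When w = 15/2, the n-th term does not approach 0; divergence by the term test.

(15/2, 21/2)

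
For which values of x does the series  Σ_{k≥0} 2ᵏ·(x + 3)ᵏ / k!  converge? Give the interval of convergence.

(−∞, ∞)

The ratio of consecutive coefficients is 2 · 1/(k+1) → 0.
Since the limit is 0 < 1 for every x, the series converges on all of ℝ and R = ∞.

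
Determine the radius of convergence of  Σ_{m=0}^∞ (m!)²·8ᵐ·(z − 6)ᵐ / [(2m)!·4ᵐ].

R = 2

By the ratio test, |a_{m+1}/a_m| = (m+1)²/[(2m+1)·(2m+2)] · 8/4 → 1/2.
Hence the series converges for |z − 6| < 1/(1/2) = 2, so the radius of convergence is 2.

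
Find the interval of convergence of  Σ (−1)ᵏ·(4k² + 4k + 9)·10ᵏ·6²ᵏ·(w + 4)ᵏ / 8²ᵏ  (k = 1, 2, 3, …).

Ratio test: |a_{k+1}/a_k| = [(4(k+1)² + 4(k+1) + 9)/(4k² + 4k + 9)] · 10·36/64 → 45/8 as k → ∞.
Convergence for |w + 4| · 45/8 < 1, i.e. |w + 4| < 8/45. So R = 8/45.
When w = -172/45, the terms do not tend to 0, so the series diverges.
Check w = -188/45: the terms do not tend to 0, so the series diverges.

(-188/45, -172/45)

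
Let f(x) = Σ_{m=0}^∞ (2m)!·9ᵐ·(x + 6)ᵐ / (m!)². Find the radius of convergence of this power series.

Ratio test: |a_{m+1}/a_m| = (2m+1)·(2m+2)/(m+1)² · 9 → 36 as m → ∞.
Convergence for |x + 6| · 36 < 1, i.e. |x + 6| < 1/36. So R = 1/36.

R = 1/36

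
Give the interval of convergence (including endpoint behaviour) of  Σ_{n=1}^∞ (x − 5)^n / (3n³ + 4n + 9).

The ratio of consecutive coefficients is (3n³ + 4n + 9)/(3(n+1)³ + 4(n+1) + 9) → 1.
So the series converges when |x − 5| < 1 and diverges when |x − 5| > 1; R = 1.
At x = 6: the series is dominated by a constant times Σ 1/n³, which converges (p = 3 > 1).
Endpoint x = 4: the terms are on the order of 1/n³, so the series converges absolutely by comparison with the p-series (p = 3 > 1).

[4, 6]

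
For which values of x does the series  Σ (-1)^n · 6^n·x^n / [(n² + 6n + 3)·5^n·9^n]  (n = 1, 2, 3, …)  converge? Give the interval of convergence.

The ratio of consecutive coefficients is [(n² + 6n + 3)/((n+1)² + 6(n+1) + 3)] · 6/(5·9) → 2/15.
The series converges when 2/15 · |x| < 1, giving R = 15/2.
Check x = 15/2: absolute convergence follows by limit comparison with Σ 1/n².
When x = -15/2, absolute convergence follows by limit comparison with Σ 1/n².

[-15/2, 15/2]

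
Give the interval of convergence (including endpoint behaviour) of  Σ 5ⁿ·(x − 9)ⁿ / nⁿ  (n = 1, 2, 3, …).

By the Cauchy root test, |a_n|^(1/n) = 5/n → 0.
Since the n-th root of |a_n| tends to 0, the series converges for all real x; R = ∞.

(−∞, ∞)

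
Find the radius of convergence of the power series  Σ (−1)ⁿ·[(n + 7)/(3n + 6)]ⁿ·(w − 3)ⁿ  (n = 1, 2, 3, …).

Root test: |a_n|^(1/n) = (n + 7)/(3n + 6) → 1/3.
Thus R = 1/(1/3) = 3.

R = 3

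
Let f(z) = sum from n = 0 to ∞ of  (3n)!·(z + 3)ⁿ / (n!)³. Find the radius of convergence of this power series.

R = 1/27

Apply the ratio test: |a_{n+1}| / |a_n| = (3n+1)·(3n+2)·(3n+3)/(n+1)³, which tends to 27 as n → ∞.
Convergence for |z + 3| · 27 < 1, i.e. |z + 3| < 1/27. So R = 1/27.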